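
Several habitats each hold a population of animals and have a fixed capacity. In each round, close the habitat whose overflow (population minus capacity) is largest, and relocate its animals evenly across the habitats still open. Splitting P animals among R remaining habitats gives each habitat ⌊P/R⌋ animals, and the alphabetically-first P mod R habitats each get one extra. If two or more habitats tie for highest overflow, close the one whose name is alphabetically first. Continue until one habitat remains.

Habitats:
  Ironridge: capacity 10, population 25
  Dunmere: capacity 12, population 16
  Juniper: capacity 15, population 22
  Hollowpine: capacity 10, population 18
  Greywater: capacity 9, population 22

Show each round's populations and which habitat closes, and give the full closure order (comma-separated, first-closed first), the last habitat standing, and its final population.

Closure order: Ironridge, Greywater, Hollowpine, Dunmere
Last habitat: Juniper with 103 animals

Round 1: Dunmere=16 Greywater=22 Hollowpine=18 Ironridge=25 Juniper=22 → close Ironridge (overflow 15)
  25÷4 = 6 each, +1 to first 1
Round 2: Dunmere=23 Greywater=28 Hollowpine=24 Juniper=28 → close Greywater (overflow 19)
  28÷3 = 9 each, +1 to first 1
Round 3: Dunmere=33 Hollowpine=33 Juniper=37 → close Hollowpine (overflow 23)
  33÷2 = 16 each, +1 to first 1
Round 4: Dunmere=50 Juniper=53 → close Dunmere (overflow 38)
  50÷1 = 50 each, +1 to first 0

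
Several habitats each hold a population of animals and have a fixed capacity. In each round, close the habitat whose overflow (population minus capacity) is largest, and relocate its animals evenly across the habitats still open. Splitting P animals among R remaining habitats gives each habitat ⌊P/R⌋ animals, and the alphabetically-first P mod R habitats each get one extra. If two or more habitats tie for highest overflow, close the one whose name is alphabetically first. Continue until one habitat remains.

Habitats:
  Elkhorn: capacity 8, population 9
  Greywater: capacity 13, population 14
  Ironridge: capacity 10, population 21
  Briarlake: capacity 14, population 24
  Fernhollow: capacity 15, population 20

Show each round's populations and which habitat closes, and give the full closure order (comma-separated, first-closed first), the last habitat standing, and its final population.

Round 1: Briarlake=24 Elkhorn=9 Fernhollow=20 Greywater=14 Ironridge=21 → close Ironridge (overflow 11)
  21÷4 = 5 each, +1 to first 1
Round 2: Briarlake=30 Elkhorn=14 Fernhollow=25 Greywater=19 → close Briarlake (overflow 16)
  30÷3 = 10 each, +1 to first 0
Round 3: Elkhorn=24 Fernhollow=35 Greywater=29 → close Fernhollow (overflow 20)
  35÷2 = 17 each, +1 to first 1
Round 4: Elkhorn=42 Greywater=46 → close Elkhorn (overflow 34)
  42÷1 = 42 each, +1 to first 0

Closure order: Ironridge, Briarlake, Fernhollow, Elkhorn
Last habitat: Greywater with 88 animals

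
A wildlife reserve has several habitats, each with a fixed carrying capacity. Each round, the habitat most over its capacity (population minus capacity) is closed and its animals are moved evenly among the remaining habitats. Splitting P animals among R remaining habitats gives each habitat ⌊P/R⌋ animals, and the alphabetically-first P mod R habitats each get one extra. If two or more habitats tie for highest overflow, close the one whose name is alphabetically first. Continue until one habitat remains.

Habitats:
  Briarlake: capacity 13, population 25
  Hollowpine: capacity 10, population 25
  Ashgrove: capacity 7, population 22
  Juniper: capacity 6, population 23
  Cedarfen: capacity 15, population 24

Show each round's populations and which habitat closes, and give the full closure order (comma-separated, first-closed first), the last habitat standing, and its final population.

Closure order: Juniper, Ashgrove, Hollowpine, Briarlake
Last habitat: Cedarfen with 119 animals

Round 1: Ashgrove=22 Briarlake=25 Cedarfen=24 Hollowpine=25 Juniper=23 → close Juniper (overflow 17)
  23÷4 = 5 each, +1 to first 3
Round 2: Ashgrove=28 Briarlake=31 Cedarfen=30 Hollowpine=30 → close Ashgrove (overflow 21)
  28÷3 = 9 each, +1 to first 1
Round 3: Briarlake=41 Cedarfen=39 Hollowpine=39 → close Hollowpine (overflow 29)
  39÷2 = 19 each, +1 to first 1
Round 4: Briarlake=61 Cedarfen=58 → close Briarlake (overflow 48)
  61÷1 = 61 each, +1 to first 0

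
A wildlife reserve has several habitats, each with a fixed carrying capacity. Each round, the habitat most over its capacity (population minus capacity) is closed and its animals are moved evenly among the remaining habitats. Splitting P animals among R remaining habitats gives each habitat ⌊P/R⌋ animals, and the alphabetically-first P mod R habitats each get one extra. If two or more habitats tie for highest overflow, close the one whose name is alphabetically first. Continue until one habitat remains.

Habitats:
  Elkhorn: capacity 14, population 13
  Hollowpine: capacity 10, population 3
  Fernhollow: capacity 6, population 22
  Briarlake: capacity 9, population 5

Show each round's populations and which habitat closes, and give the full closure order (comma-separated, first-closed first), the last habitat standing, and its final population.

Closure order: Fernhollow, Elkhorn, Briarlake
Last habitat: Hollowpine with 43 animals

Round 1: Briarlake=5 Elkhorn=13 Fernhollow=22 Hollowpine=3 → close Fernhollow (overflow 16)
  22÷3 = 7 each, +1 to first 1
Round 2: Briarlake=13 Elkhorn=20 Hollowpine=10 → close Elkhorn (overflow 6)
  20÷2 = 10 each, +1 to first 0
Round 3: Briarlake=23 Hollowpine=20 → close Briarlake (overflow 14)
  23÷1 = 23 each, +1 to first 0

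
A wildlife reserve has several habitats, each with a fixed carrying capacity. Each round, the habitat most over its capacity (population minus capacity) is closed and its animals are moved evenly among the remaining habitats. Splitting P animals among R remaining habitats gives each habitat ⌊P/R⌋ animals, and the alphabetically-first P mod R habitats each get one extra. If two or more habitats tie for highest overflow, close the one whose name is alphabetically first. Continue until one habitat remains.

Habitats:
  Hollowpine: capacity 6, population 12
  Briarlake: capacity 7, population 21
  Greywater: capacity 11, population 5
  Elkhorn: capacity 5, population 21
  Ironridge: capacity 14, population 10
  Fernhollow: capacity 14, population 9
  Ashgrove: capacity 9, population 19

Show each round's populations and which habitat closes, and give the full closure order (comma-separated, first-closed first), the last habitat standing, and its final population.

Round 1: Ashgrove=19 Briarlake=21 Elkhorn=21 Fernhollow=9 Greywater=5 Hollowpine=12 Ironridge=10 → close Elkhorn (overflow 16)
  21÷6 = 3 each, +1 to first 3
Round 2: Ashgrove=23 Briarlake=25 Fernhollow=13 Greywater=8 Hollowpine=15 Ironridge=13 → close Briarlake (overflow 18)
  25÷5 = 5 each, +1 to first 0
Round 3: Ashgrove=28 Fernhollow=18 Greywater=13 Hollowpine=20 Ironridge=18 → close Ashgrove (overflow 19)
  28÷4 = 7 each, +1 to first 0
Round 4: Fernhollow=25 Greywater=20 Hollowpine=27 Ironridge=25 → close Hollowpine (overflow 21)
  27÷3 = 9 each, +1 to first 0
Round 5: Fernhollow=34 Greywater=29 Ironridge=34 → close Fernhollow (overflow 20)
  34÷2 = 17 each, +1 to first 0
Round 6: Greywater=46 Ironridge=51 → close Ironridge (overflow 37)
  51÷1 = 51 each, +1 to first 0

Closure order: Elkhorn, Briarlake, Ashgrove, Hollowpine, Fernhollow, Ironridge
Last habitat: Greywater with 97 animals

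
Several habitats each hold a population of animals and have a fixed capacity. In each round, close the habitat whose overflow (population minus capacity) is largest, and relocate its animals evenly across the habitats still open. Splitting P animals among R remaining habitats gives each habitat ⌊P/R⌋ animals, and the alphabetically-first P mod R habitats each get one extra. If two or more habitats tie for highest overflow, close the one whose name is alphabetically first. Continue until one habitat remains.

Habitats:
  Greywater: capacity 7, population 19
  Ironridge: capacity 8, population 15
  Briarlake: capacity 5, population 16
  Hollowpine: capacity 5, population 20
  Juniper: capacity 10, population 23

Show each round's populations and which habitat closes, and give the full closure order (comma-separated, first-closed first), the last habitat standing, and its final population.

Round 1: Briarlake=16 Greywater=19 Hollowpine=20 Ironridge=15 Juniper=23 → close Hollowpine (overflow 15)
  20÷4 = 5 each, +1 to first 0
Round 2: Briarlake=21 Greywater=24 Ironridge=20 Juniper=28 → close Juniper (overflow 18)
  28÷3 = 9 each, +1 to first 1
Round 3: Briarlake=31 Greywater=33 Ironridge=29 → close Briarlake (overflow 26)
  31÷2 = 15 each, +1 to first 1
Round 4: Greywater=49 Ironridge=44 → close Greywater (overflow 42)
  49÷1 = 49 each, +1 to first 0

Closure order: Hollowpine, Juniper, Briarlake, Greywater
Last habitat: Ironridge with 93 animals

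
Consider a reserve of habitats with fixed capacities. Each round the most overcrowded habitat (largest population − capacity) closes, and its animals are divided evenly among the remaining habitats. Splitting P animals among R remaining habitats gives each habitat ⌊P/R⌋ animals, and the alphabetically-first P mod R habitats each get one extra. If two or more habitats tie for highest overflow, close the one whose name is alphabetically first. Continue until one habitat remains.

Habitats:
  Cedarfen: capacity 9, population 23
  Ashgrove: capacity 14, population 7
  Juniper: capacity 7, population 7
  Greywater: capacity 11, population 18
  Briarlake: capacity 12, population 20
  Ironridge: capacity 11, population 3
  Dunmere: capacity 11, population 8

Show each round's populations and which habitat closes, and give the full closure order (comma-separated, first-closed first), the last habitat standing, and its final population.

Round 1: Ashgrove=7 Briarlake=20 Cedarfen=23 Dunmere=8 Greywater=18 Ironridge=3 Juniper=7 → close Cedarfen (overflow 14)
  23÷6 = 3 each, +1 to first 5
Round 2: Ashgrove=11 Briarlake=24 Dunmere=12 Greywater=22 Ironridge=7 Juniper=10 → close Briarlake (overflow 12)
  24÷5 = 4 each, +1 to first 4
Round 3: Ashgrove=16 Dunmere=17 Greywater=27 Ironridge=12 Juniper=14 → close Greywater (overflow 16)
  27÷4 = 6 each, +1 to first 3
Round 4: Ashgrove=23 Dunmere=24 Ironridge=19 Juniper=20 → close Dunmere (overflow 13)
  24÷3 = 8 each, +1 to first 0
Round 5: Ashgrove=31 Ironridge=27 Juniper=28 → close Juniper (overflow 21)
  28÷2 = 14 each, +1 to first 0
Round 6: Ashgrove=45 Ironridge=41 → close Ashgrove (overflow 31)
  45÷1 = 45 each, +1 to first 0

Closure order: Cedarfen, Briarlake, Greywater, Dunmere, Juniper, Ashgrove
Last habitat: Ironridge with 86 animals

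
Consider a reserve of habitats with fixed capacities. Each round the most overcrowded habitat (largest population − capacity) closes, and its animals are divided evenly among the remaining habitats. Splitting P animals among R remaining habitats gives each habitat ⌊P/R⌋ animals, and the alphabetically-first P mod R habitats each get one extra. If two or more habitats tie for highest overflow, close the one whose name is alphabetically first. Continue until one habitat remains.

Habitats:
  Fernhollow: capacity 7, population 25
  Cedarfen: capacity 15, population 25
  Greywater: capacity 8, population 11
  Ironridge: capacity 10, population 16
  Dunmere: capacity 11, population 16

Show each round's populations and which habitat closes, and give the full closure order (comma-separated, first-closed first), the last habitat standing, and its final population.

Round 1: Cedarfen=25 Dunmere=16 Fernhollow=25 Greywater=11 Ironridge=16 → close Fernhollow (overflow 18)
  25÷4 = 6 each, +1 to first 1
Round 2: Cedarfen=32 Dunmere=22 Greywater=17 Ironridge=22 → close Cedarfen (overflow 17)
  32÷3 = 10 each, +1 to first 2
Round 3: Dunmere=33 Greywater=28 Ironridge=32 → close Dunmere (overflow 22)
  33÷2 = 16 each, +1 to first 1
Round 4: Greywater=45 Ironridge=48 → close Ironridge (overflow 38)
  48÷1 = 48 each, +1 to first 0

Closure order: Fernhollow, Cedarfen, Dunmere, Ironridge
Last habitat: Greywater with 93 animals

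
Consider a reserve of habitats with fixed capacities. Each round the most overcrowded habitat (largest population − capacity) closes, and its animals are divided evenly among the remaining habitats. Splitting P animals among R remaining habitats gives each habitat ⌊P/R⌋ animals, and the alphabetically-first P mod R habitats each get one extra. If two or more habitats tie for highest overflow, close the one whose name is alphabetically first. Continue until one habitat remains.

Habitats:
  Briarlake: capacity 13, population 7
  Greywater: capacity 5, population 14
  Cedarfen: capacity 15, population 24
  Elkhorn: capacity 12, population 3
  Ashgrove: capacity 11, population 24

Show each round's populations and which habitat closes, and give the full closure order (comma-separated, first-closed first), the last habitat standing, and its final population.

Closure order: Ashgrove, Cedarfen, Greywater, Briarlake
Last habitat: Elkhorn with 72 animals

Round 1: Ashgrove=24 Briarlake=7 Cedarfen=24 Elkhorn=3 Greywater=14 → close Ashgrove (overflow 13)
  24÷4 = 6 each, +1 to first 0
Round 2: Briarlake=13 Cedarfen=30 Elkhorn=9 Greywater=20 → close Cedarfen (overflow 15)
  30÷3 = 10 each, +1 to first 0
Round 3: Briarlake=23 Elkhorn=19 Greywater=30 → close Greywater (overflow 25)
  30÷2 = 15 each, +1 to first 0
Round 4: Briarlake=38 Elkhorn=34 → close Briarlake (overflow 25)
  38÷1 = 38 each, +1 to first 0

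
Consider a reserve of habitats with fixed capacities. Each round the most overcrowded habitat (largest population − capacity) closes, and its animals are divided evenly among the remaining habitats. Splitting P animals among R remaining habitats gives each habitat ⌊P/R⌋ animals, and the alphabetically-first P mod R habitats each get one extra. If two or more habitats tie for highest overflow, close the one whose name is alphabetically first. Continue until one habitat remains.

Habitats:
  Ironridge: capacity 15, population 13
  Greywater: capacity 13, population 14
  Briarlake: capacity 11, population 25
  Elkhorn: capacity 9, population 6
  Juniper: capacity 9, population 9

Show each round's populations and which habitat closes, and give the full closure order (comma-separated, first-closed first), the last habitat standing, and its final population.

Round 1: Briarlake=25 Elkhorn=6 Greywater=14 Ironridge=13 Juniper=9 → close Briarlake (overflow 14)
  25÷4 = 6 each, +1 to first 1
Round 2: Elkhorn=13 Greywater=20 Ironridge=19 Juniper=15 → close Greywater (overflow 7)
  20÷3 = 6 each, +1 to first 2
Round 3: Elkhorn=20 Ironridge=26 Juniper=21 → close Juniper (overflow 12)
  21÷2 = 10 each, +1 to first 1
Round 4: Elkhorn=31 Ironridge=36 → close Elkhorn (overflow 22)
  31÷1 = 31 each, +1 to first 0

Closure order: Briarlake, Greywater, Juniper, Elkhorn
Last habitat: Ironridge with 67 animals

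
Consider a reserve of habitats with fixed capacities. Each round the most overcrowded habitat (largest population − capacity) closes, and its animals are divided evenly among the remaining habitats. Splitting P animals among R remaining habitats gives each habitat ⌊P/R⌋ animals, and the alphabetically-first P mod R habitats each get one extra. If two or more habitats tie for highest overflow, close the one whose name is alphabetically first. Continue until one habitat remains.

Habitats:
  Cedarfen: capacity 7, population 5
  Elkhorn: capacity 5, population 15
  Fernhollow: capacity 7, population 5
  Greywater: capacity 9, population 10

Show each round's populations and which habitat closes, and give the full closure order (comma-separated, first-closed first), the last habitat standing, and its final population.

Closure order: Elkhorn, Greywater, Cedarfen
Last habitat: Fernhollow with 35 animals

Round 1: Cedarfen=5 Elkhorn=15 Fernhollow=5 Greywater=10 → close Elkhorn (overflow 10)
  15÷3 = 5 each, +1 to first 0
Round 2: Cedarfen=10 Fernhollow=10 Greywater=15 → close Greywater (overflow 6)
  15÷2 = 7 each, +1 to first 1
Round 3: Cedarfen=18 Fernhollow=17 → close Cedarfen (overflow 11)
  18÷1 = 18 each, +1 to first 0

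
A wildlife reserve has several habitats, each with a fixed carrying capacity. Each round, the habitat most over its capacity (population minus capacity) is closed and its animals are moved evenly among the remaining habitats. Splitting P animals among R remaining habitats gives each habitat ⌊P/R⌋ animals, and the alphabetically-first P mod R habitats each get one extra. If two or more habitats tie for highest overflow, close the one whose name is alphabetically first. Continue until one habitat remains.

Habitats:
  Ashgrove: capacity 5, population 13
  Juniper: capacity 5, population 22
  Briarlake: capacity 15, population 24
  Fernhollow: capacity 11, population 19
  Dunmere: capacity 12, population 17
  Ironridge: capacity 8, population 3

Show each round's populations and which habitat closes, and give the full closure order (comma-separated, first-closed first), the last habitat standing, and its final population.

Round 1: Ashgrove=13 Briarlake=24 Dunmere=17 Fernhollow=19 Ironridge=3 Juniper=22 → close Juniper (overflow 17)
  22÷5 = 4 each, +1 to first 2
Round 2: Ashgrove=18 Briarlake=29 Dunmere=21 Fernhollow=23 Ironridge=7 → close Briarlake (overflow 14)
  29÷4 = 7 each, +1 to first 1
Round 3: Ashgrove=26 Dunmere=28 Fernhollow=30 Ironridge=14 → close Ashgrove (overflow 21)
  26÷3 = 8 each, +1 to first 2
Round 4: Dunmere=37 Fernhollow=39 Ironridge=22 → close Fernhollow (overflow 28)
  39÷2 = 19 each, +1 to first 1
Round 5: Dunmere=57 Ironridge=41 → close Dunmere (overflow 45)
  57÷1 = 57 each, +1 to first 0

Closure order: Juniper, Briarlake, Ashgrove, Fernhollow, Dunmere
Last habitat: Ironridge with 98 animals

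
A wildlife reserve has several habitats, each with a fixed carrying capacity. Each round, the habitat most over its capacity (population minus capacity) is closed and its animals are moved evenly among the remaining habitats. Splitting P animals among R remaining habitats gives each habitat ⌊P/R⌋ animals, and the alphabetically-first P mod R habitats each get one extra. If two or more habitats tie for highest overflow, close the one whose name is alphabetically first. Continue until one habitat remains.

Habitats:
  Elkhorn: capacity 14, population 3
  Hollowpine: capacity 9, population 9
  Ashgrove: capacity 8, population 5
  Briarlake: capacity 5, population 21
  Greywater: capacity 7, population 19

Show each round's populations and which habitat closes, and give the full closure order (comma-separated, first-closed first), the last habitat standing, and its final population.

Round 1: Ashgrove=5 Briarlake=21 Elkhorn=3 Greywater=19 Hollowpine=9 → close Briarlake (overflow 16)
  21÷4 = 5 each, +1 to first 1
Round 2: Ashgrove=11 Elkhorn=8 Greywater=24 Hollowpine=14 → close Greywater (overflow 17)
  24÷3 = 8 each, +1 to first 0
Round 3: Ashgrove=19 Elkhorn=16 Hollowpine=22 → close Hollowpine (overflow 13)
  22÷2 = 11 each, +1 to first 0
Round 4: Ashgrove=30 Elkhorn=27 → close Ashgrove (overflow 22)
  30÷1 = 30 each, +1 to first 0

Closure order: Briarlake, Greywater, Hollowpine, Ashgrove
Last habitat: Elkhorn with 57 animals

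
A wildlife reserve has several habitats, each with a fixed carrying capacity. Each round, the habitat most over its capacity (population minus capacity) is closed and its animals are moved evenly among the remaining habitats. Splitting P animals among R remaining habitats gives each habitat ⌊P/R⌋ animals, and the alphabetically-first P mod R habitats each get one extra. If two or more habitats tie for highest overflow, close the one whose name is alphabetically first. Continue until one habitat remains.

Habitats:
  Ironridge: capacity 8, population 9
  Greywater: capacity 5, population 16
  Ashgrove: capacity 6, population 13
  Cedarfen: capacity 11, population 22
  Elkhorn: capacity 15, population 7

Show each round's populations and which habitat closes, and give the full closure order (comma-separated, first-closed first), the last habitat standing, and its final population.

Round 1: Ashgrove=13 Cedarfen=22 Elkhorn=7 Greywater=16 Ironridge=9 → close Cedarfen (overflow 11)
  22÷4 = 5 each, +1 to first 2
Round 2: Ashgrove=19 Elkhorn=13 Greywater=21 Ironridge=14 → close Greywater (overflow 16)
  21÷3 = 7 each, +1 to first 0
Round 3: Ashgrove=26 Elkhorn=20 Ironridge=21 → close Ashgrove (overflow 20)
  26÷2 = 13 each, +1 to first 0
Round 4: Elkhorn=33 Ironridge=34 → close Ironridge (overflow 26)
  34÷1 = 34 each, +1 to first 0

Closure order: Cedarfen, Greywater, Ashgrove, Ironridge
Last habitat: Elkhorn with 67 animals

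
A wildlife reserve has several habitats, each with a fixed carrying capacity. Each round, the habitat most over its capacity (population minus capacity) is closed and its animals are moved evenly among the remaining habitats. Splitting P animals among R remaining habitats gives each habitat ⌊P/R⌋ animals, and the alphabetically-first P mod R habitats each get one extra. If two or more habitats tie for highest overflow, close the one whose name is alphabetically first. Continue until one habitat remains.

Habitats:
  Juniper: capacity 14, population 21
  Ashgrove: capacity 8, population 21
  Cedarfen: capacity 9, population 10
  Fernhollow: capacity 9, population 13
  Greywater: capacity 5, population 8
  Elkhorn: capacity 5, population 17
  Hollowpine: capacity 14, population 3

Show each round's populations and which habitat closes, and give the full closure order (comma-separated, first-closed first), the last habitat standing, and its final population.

Round 1: Ashgrove=21 Cedarfen=10 Elkhorn=17 Fernhollow=13 Greywater=8 Hollowpine=3 Juniper=21 → close Ashgrove (overflow 13)
  21÷6 = 3 each, +1 to first 3
Round 2: Cedarfen=14 Elkhorn=21 Fernhollow=17 Greywater=11 Hollowpine=6 Juniper=24 → close Elkhorn (overflow 16)
  21÷5 = 4 each, +1 to first 1
Round 3: Cedarfen=19 Fernhollow=21 Greywater=15 Hollowpine=10 Juniper=28 → close Juniper (overflow 14)
  28÷4 = 7 each, +1 to first 0
Round 4: Cedarfen=26 Fernhollow=28 Greywater=22 Hollowpine=17 → close Fernhollow (overflow 19)
  28÷3 = 9 each, +1 to first 1
Round 5: Cedarfen=36 Greywater=31 Hollowpine=26 → close Cedarfen (overflow 27)
  36÷2 = 18 each, +1 to first 0
Round 6: Greywater=49 Hollowpine=44 → close Greywater (overflow 44)
  49÷1 = 49 each, +1 to first 0

Closure order: Ashgrove, Elkhorn, Juniper, Fernhollow, Cedarfen, Greywater
Last habitat: Hollowpine with 93 animals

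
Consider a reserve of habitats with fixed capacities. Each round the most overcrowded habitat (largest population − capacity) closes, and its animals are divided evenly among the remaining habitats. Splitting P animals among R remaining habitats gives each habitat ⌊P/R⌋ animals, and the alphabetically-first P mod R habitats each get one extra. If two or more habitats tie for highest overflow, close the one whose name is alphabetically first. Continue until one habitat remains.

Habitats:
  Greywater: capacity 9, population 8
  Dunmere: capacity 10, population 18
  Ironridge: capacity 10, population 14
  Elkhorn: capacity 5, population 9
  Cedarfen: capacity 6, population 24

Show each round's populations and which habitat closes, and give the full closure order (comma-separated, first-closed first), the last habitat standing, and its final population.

Round 1: Cedarfen=24 Dunmere=18 Elkhorn=9 Greywater=8 Ironridge=14 → close Cedarfen (overflow 18)
  24÷4 = 6 each, +1 to first 0
Round 2: Dunmere=24 Elkhorn=15 Greywater=14 Ironridge=20 → close Dunmere (overflow 14)
  24÷3 = 8 each, +1 to first 0
Round 3: Elkhorn=23 Greywater=22 Ironridge=28 → close Elkhorn (overflow 18)
  23÷2 = 11 each, +1 to first 1
Round 4: Greywater=34 Ironridge=39 → close Ironridge (overflow 29)
  39÷1 = 39 each, +1 to first 0

Closure order: Cedarfen, Dunmere, Elkhorn, Ironridge
Last habitat: Greywater with 73 animals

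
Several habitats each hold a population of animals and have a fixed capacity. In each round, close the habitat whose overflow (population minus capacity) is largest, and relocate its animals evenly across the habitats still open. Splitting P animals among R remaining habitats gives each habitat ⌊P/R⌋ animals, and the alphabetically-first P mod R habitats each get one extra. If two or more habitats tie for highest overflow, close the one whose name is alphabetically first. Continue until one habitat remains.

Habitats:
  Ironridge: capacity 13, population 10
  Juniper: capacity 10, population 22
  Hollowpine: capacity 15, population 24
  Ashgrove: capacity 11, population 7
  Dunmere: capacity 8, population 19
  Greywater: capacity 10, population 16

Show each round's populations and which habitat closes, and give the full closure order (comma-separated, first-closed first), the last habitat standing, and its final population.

Closure order: Juniper, Dunmere, Hollowpine, Greywater, Ashgrove
Last habitat: Ironridge with 98 animals

Round 1: Ashgrove=7 Dunmere=19 Greywater=16 Hollowpine=24 Ironridge=10 Juniper=22 → close Juniper (overflow 12)
  22÷5 = 4 each, +1 to first 2
Round 2: Ashgrove=12 Dunmere=24 Greywater=20 Hollowpine=28 Ironridge=14 → close Dunmere (overflow 16)
  24÷4 = 6 each, +1 to first 0
Round 3: Ashgrove=18 Greywater=26 Hollowpine=34 Ironridge=20 → close Hollowpine (overflow 19)
  34÷3 = 11 each, +1 to first 1
Round 4: Ashgrove=30 Greywater=37 Ironridge=31 → close Greywater (overflow 27)
  37÷2 = 18 each, +1 to first 1
Round 5: Ashgrove=49 Ironridge=49 → close Ashgrove (overflow 38)
  49÷1 = 49 each, +1 to first 0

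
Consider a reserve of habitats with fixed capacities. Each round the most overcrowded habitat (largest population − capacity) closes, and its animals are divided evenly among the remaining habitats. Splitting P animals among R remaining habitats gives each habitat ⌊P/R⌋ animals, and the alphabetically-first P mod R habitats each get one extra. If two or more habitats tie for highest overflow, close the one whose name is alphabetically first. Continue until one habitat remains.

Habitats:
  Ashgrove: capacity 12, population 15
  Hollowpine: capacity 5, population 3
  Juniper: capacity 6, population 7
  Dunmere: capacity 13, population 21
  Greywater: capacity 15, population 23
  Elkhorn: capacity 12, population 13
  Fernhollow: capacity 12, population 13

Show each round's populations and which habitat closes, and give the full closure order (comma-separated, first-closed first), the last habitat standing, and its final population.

Closure order: Dunmere, Greywater, Ashgrove, Elkhorn, Fernhollow, Juniper
Last habitat: Hollowpine with 95 animals

Round 1: Ashgrove=15 Dunmere=21 Elkhorn=13 Fernhollow=13 Greywater=23 Hollowpine=3 Juniper=7 → close Dunmere (overflow 8)
  21÷6 = 3 each, +1 to first 3
Round 2: Ashgrove=19 Elkhorn=17 Fernhollow=17 Greywater=26 Hollowpine=6 Juniper=10 → close Greywater (overflow 11)
  26÷5 = 5 each, +1 to first 1
Round 3: Ashgrove=25 Elkhorn=22 Fernhollow=22 Hollowpine=11 Juniper=15 → close Ashgrove (overflow 13)
  25÷4 = 6 each, +1 to first 1
Round 4: Elkhorn=29 Fernhollow=28 Hollowpine=17 Juniper=21 → close Elkhorn (overflow 17)
  29÷3 = 9 each, +1 to first 2
Round 5: Fernhollow=38 Hollowpine=27 Juniper=30 → close Fernhollow (overflow 26)
  38÷2 = 19 each, +1 to first 0
Round 6: Hollowpine=46 Juniper=49 → close Juniper (overflow 43)
  49÷1 = 49 each, +1 to first 0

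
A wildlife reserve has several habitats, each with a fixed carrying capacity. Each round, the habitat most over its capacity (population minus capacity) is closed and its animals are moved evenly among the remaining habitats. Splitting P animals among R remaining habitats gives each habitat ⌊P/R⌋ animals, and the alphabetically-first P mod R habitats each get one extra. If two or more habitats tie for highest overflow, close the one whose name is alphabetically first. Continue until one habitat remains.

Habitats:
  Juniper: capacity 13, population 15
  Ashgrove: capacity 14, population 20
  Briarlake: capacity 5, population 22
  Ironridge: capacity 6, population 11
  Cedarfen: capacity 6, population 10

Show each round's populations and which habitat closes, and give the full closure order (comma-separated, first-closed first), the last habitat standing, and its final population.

Round 1: Ashgrove=20 Briarlake=22 Cedarfen=10 Ironridge=11 Juniper=15 → close Briarlake (overflow 17)
  22÷4 = 5 each, +1 to first 2
Round 2: Ashgrove=26 Cedarfen=16 Ironridge=16 Juniper=20 → close Ashgrove (overflow 12)
  26÷3 = 8 each, +1 to first 2
Round 3: Cedarfen=25 Ironridge=25 Juniper=28 → close Cedarfen (overflow 19)
  25÷2 = 12 each, +1 to first 1
Round 4: Ironridge=38 Juniper=40 → close Ironridge (overflow 32)
  38÷1 = 38 each, +1 to first 0

Closure order: Briarlake, Ashgrove, Cedarfen, Ironridge
Last habitat: Juniper with 78 animals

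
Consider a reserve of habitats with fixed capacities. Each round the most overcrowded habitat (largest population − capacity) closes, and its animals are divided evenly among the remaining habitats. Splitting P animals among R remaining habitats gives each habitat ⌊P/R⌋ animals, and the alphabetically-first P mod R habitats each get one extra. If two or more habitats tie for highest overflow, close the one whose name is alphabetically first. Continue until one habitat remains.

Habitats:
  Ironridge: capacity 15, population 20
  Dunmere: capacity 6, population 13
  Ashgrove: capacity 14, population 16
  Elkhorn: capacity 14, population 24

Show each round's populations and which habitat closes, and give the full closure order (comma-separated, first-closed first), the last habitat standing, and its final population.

Closure order: Elkhorn, Dunmere, Ironridge
Last habitat: Ashgrove with 73 animals

Round 1: Ashgrove=16 Dunmere=13 Elkhorn=24 Ironridge=20 → close Elkhorn (overflow 10)
  24÷3 = 8 each, +1 to first 0
Round 2: Ashgrove=24 Dunmere=21 Ironridge=28 → close Dunmere (overflow 15)
  21÷2 = 10 each, +1 to first 1
Round 3: Ashgrove=35 Ironridge=38 → close Ironridge (overflow 23)
  38÷1 = 38 each, +1 to first 0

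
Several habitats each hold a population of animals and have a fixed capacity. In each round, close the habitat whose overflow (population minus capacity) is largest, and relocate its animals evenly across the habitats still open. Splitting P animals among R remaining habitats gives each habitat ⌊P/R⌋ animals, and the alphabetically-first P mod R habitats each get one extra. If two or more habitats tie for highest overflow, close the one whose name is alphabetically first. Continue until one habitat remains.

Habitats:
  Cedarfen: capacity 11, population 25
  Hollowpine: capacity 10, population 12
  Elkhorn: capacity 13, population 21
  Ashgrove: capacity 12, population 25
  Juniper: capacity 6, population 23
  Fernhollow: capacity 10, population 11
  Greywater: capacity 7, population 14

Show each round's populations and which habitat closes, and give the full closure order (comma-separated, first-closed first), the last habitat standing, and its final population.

Closure order: Juniper, Cedarfen, Ashgrove, Elkhorn, Greywater, Fernhollow
Last habitat: Hollowpine with 131 animals

Round 1: Ashgrove=25 Cedarfen=25 Elkhorn=21 Fernhollow=11 Greywater=14 Hollowpine=12 Juniper=23 → close Juniper (overflow 17)
  23÷6 = 3 each, +1 to first 5
Round 2: Ashgrove=29 Cedarfen=29 Elkhorn=25 Fernhollow=15 Greywater=18 Hollowpine=15 → close Cedarfen (overflow 18)
  29÷5 = 5 each, +1 to first 4
Round 3: Ashgrove=35 Elkhorn=31 Fernhollow=21 Greywater=24 Hollowpine=20 → close Ashgrove (overflow 23)
  35÷4 = 8 each, +1 to first 3
Round 4: Elkhorn=40 Fernhollow=30 Greywater=33 Hollowpine=28 → close Elkhorn (overflow 27)
  40÷3 = 13 each, +1 to first 1
Round 5: Fernhollow=44 Greywater=46 Hollowpine=41 → close Greywater (overflow 39)
  46÷2 = 23 each, +1 to first 0
Round 6: Fernhollow=67 Hollowpine=64 → close Fernhollow (overflow 57)
  67÷1 = 67 each, +1 to first 0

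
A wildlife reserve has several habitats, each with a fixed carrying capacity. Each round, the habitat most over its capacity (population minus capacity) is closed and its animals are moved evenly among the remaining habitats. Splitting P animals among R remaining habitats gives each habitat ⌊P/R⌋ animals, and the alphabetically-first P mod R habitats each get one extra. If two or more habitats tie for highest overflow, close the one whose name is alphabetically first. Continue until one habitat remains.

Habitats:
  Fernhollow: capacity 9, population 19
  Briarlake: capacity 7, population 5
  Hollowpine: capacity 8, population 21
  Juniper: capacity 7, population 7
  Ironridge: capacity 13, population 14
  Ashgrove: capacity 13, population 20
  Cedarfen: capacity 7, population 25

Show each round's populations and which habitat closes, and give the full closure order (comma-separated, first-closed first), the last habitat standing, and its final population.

Round 1: Ashgrove=20 Briarlake=5 Cedarfen=25 Fernhollow=19 Hollowpine=21 Ironridge=14 Juniper=7 → close Cedarfen (overflow 18)
  25÷6 = 4 each, +1 to first 1
Round 2: Ashgrove=25 Briarlake=9 Fernhollow=23 Hollowpine=25 Ironridge=18 Juniper=11 → close Hollowpine (overflow 17)
  25÷5 = 5 each, +1 to first 0
Round 3: Ashgrove=30 Briarlake=14 Fernhollow=28 Ironridge=23 Juniper=16 → close Fernhollow (overflow 19)
  28÷4 = 7 each, +1 to first 0
Round 4: Ashgrove=37 Briarlake=21 Ironridge=30 Juniper=23 → close Ashgrove (overflow 24)
  37÷3 = 12 each, +1 to first 1
Round 5: Briarlake=34 Ironridge=42 Juniper=35 → close Ironridge (overflow 29)
  42÷2 = 21 each, +1 to first 0
Round 6: Briarlake=55 Juniper=56 → close Juniper (overflow 49)
  56÷1 = 56 each, +1 to first 0

Closure order: Cedarfen, Hollowpine, Fernhollow, Ashgrove, Ironridge, Juniper
Last habitat: Briarlake with 111 animals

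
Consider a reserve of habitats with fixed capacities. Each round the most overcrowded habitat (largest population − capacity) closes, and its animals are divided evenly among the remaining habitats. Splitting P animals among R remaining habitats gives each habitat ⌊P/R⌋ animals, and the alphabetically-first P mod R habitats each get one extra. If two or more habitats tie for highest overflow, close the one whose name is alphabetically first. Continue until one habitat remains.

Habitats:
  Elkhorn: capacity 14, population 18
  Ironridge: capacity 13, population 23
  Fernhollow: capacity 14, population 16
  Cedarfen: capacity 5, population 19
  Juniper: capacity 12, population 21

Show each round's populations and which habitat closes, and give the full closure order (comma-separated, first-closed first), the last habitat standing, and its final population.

Round 1: Cedarfen=19 Elkhorn=18 Fernhollow=16 Ironridge=23 Juniper=21 → close Cedarfen (overflow 14)
  19÷4 = 4 each, +1 to first 3
Round 2: Elkhorn=23 Fernhollow=21 Ironridge=28 Juniper=25 → close Ironridge (overflow 15)
  28÷3 = 9 each, +1 to first 1
Round 3: Elkhorn=33 Fernhollow=30 Juniper=34 → close Juniper (overflow 22)
  34÷2 = 17 each, +1 to first 0
Round 4: Elkhorn=50 Fernhollow=47 → close Elkhorn (overflow 36)
  50÷1 = 50 each, +1 to first 0

Closure order: Cedarfen, Ironridge, Juniper, Elkhorn
Last habitat: Fernhollow with 97 animals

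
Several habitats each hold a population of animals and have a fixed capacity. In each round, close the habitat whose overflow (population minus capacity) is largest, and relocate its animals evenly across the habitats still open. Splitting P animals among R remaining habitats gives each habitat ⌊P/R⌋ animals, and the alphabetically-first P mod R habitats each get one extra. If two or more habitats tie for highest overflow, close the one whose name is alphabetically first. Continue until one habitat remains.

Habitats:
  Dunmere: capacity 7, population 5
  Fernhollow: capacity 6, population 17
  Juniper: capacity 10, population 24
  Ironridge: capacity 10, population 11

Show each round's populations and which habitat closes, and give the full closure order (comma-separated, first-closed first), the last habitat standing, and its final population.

Closure order: Juniper, Fernhollow, Ironridge
Last habitat: Dunmere with 57 animals

Round 1: Dunmere=5 Fernhollow=17 Ironridge=11 Juniper=24 → close Juniper (overflow 14)
  24÷3 = 8 each, +1 to first 0
Round 2: Dunmere=13 Fernhollow=25 Ironridge=19 → close Fernhollow (overflow 19)
  25÷2 = 12 each, +1 to first 1
Round 3: Dunmere=26 Ironridge=31 → close Ironridge (overflow 21)
  31÷1 = 31 each, +1 to first 0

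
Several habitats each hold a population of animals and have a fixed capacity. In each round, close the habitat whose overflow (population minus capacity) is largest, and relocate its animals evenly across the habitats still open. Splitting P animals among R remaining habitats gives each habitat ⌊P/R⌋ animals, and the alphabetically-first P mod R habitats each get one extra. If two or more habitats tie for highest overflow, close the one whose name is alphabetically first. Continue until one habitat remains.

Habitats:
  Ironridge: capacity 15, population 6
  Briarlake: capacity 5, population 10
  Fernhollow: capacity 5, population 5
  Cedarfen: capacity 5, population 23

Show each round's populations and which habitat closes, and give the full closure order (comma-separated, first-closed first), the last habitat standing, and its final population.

Closure order: Cedarfen, Briarlake, Fernhollow
Last habitat: Ironridge with 44 animals

Round 1: Briarlake=10 Cedarfen=23 Fernhollow=5 Ironridge=6 → close Cedarfen (overflow 18)
  23÷3 = 7 each, +1 to first 2
Round 2: Briarlake=18 Fernhollow=13 Ironridge=13 → close Briarlake (overflow 13)
  18÷2 = 9 each, +1 to first 0
Round 3: Fernhollow=22 Ironridge=22 → close Fernhollow (overflow 17)
  22÷1 = 22 each, +1 to first 0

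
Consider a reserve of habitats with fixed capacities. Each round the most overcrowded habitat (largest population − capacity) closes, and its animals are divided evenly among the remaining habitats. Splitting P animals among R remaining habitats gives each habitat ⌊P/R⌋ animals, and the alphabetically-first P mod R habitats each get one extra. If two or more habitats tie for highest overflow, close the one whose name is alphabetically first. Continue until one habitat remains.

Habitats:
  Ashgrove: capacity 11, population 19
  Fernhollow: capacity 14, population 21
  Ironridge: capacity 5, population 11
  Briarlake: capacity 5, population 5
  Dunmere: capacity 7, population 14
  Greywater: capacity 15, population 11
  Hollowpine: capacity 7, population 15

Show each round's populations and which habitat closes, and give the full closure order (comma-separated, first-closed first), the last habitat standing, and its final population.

Closure order: Ashgrove, Hollowpine, Dunmere, Fernhollow, Ironridge, Briarlake
Last habitat: Greywater with 96 animals

Round 1: Ashgrove=19 Briarlake=5 Dunmere=14 Fernhollow=21 Greywater=11 Hollowpine=15 Ironridge=11 → close Ashgrove (overflow 8)
  19÷6 = 3 each, +1 to first 1
Round 2: Briarlake=9 Dunmere=17 Fernhollow=24 Greywater=14 Hollowpine=18 Ironridge=14 → close Hollowpine (overflow 11)
  18÷5 = 3 each, +1 to first 3
Round 3: Briarlake=13 Dunmere=21 Fernhollow=28 Greywater=17 Ironridge=17 → close Dunmere (overflow 14)
  21÷4 = 5 each, +1 to first 1
Round 4: Briarlake=19 Fernhollow=33 Greywater=22 Ironridge=22 → close Fernhollow (overflow 19)
  33÷3 = 11 each, +1 to first 0
Round 5: Briarlake=30 Greywater=33 Ironridge=33 → close Ironridge (overflow 28)
  33÷2 = 16 each, +1 to first 1
Round 6: Briarlake=47 Greywater=49 → close Briarlake (overflow 42)
  47÷1 = 47 each, +1 to first 0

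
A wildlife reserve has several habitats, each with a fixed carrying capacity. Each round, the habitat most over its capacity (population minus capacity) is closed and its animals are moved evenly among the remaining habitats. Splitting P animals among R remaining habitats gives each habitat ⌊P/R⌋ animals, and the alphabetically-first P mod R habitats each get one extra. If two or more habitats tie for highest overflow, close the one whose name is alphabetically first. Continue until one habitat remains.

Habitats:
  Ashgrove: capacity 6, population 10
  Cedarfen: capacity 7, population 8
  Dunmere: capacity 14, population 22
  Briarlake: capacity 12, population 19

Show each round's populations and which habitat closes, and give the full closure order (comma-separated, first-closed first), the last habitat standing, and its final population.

Round 1: Ashgrove=10 Briarlake=19 Cedarfen=8 Dunmere=22 → close Dunmere (overflow 8)
  22÷3 = 7 each, +1 to first 1
Round 2: Ashgrove=18 Briarlake=26 Cedarfen=15 → close Briarlake (overflow 14)
  26÷2 = 13 each, +1 to first 0
Round 3: Ashgrove=31 Cedarfen=28 → close Ashgrove (overflow 25)
  31÷1 = 31 each, +1 to first 0

Closure order: Dunmere, Briarlake, Ashgrove
Last habitat: Cedarfen with 59 animals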